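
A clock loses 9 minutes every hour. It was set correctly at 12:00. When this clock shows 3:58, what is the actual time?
For every 60 true minutes, the faulty clock advances 51 minutes, so 1 faulty-clock minute corresponds to 60/51 true minutes.
From 12:00 to 3:58 on the faulty dial is 238 minutes.
True elapsed: 238 x 60/51 = 280 minutes = 4 hours and 40 minutes.
True time: 12:00 + 4 hours and 40 minutes = 4:40.

Final answer: 4:40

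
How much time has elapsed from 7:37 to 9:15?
From 7:37 to 9:15:
(9 x 60 + 15) - (7 x 60 + 37) = 555 - 457 = 98 minutes
= 1 hour and 38 minutes

Final answer: 1 hour and 38 minutes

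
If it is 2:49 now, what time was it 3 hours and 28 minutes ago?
Starting time: 2:49 = 169 total minutes past 12:00
Subtracting: 3 hours and 28 minutes = 208 minutes
169 - 208 = -39 (negative, add 12 hours = 720) = 681 minutes
= 11 hours and 21 minutes past 12:00 = 11:21

Final answer: 11:21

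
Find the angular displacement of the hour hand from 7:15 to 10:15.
The hour hand moves 0.5 degrees per minute.
Time elapsed: 10:15 - 7:15 = 180 minutes
Angular displacement: 180 x 0.5 = 90 degrees

Final answer: 90 degrees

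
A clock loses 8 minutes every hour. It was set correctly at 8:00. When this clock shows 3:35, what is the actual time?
For every 60 true minutes, the faulty clock advances 52 minutes, so 1 faulty-clock minute corresponds to 60/52 true minutes.
From 8:00 to 3:35 on the faulty dial is 455 minutes.
True elapsed: 455 x 60/52 = 525 minutes = 8 hours and 45 minutes.
True time: 8:00 + 8 hours and 45 minutes = 4:45.

Final answer: 4:45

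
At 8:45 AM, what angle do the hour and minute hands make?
Hour hand position: 8 x 30 + 45 x 0.5 = 262.5 degrees
Minute hand position: 45 x 6 = 270 degrees
Difference: |262.5 - 270| = 7.5 degrees
The angle between the hands is 7.5 degrees

Final answer: 7.5 degrees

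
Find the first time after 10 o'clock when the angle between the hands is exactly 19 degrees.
At t minutes past 10:00, the hour hand is at 30 x 10 + 0.5t degrees and the minute hand is at 6t degrees.
The smaller angle between them is 19 degrees when |30H - 5.5t| = 19 or |30H - 5.5t| = 341.
With H = 10, solve 30 x 10 - 5.5t = +/- target for each target:
  t = (30 x 10 - 19) / 5.5 = 51.09
  t = (30 x 10 + 19) / 5.5 = 58
  t = (30 x 10 - 341) / 5.5 = -7.45 (outside (0, 60))
  t = (30 x 10 + 341) / 5.5 = 116.55 (outside (0, 60))
Valid solutions in (0, 60): {51.09, 58} minutes.
The first occurrence is t = 51.09 minutes.
The hands form a 19-degree angle at 51.09 minutes past 10:00.

Final answer: 51.09 minutes past 10:00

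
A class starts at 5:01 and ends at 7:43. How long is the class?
From 5:01 to 7:43:
(7 x 60 + 43) - (5 x 60 + 1) = 463 - 301 = 162 minutes
= 2 hours and 42 minutes

Final answer: 2 hours and 42 minutes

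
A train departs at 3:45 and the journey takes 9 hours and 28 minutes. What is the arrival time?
Starting time: 3:45
Adding 28 minutes to 45 minutes: 45 + 28 = 73 minutes = 1 hour and 13 minutes
Adding 9 hours: 3 + 9 + 1 (carry) = 13 - 12 = 1
Final time: 1:13

Final answer: 1:13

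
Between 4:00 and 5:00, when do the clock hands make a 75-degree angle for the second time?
At t minutes past 4:00, the hour hand is at 30 x 4 + 0.5t degrees and the minute hand is at 6t degrees.
The smaller angle between them is 75 degrees when |30H - 5.5t| = 75 or |30H - 5.5t| = 285.
With H = 4, solve 30 x 4 - 5.5t = +/- target for each target:
  t = (30 x 4 - 75) / 5.5 = 8.18
  t = (30 x 4 + 75) / 5.5 = 35.45
  t = (30 x 4 - 285) / 5.5 = -30 (outside (0, 60))
  t = (30 x 4 + 285) / 5.5 = 73.64 (outside (0, 60))
Valid solutions in (0, 60): {8.18, 35.45} minutes.
The second occurrence is t = 35.45 minutes.
The hands form a 75-degree angle at 35.45 minutes past 4:00.

Final answer: 35.45 minutes past 4:00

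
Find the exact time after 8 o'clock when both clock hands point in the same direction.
The minute hand gains 5.5 degrees per minute on the hour hand.
At 8:00, the hour hand is at 240 degrees and the minute hand is at 0 degrees.
The gap is 240 degrees. Time to close: 240/5.5 = 60 x 8/11 = 43.64 minutes.
The hands overlap at 43.64 minutes past 8:00.

Final answer: 43.64 minutes past 8:00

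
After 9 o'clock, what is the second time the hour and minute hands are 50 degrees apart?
At t minutes past 9:00, the hour hand is at 30 x 9 + 0.5t degrees and the minute hand is at 6t degrees.
The smaller angle between them is 50 degrees when |30H - 5.5t| = 50 or |30H - 5.5t| = 310.
With H = 9, solve 30 x 9 - 5.5t = +/- target for each target:
  t = (30 x 9 - 50) / 5.5 = 40
  t = (30 x 9 + 50) / 5.5 = 58.18
  t = (30 x 9 - 310) / 5.5 = -7.27 (outside (0, 60))
  t = (30 x 9 + 310) / 5.5 = 105.45 (outside (0, 60))
Valid solutions in (0, 60): {40, 58.18} minutes.
The second occurrence is t = 58.18 minutes.
The hands form a 50-degree angle at 58.18 minutes past 9:00.

Final answer: 58.18 minutes past 9:00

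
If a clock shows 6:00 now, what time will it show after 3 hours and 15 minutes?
Starting time: 6:00
Adding 15 minutes to 0 minutes: 0 + 15 = 15 minutes
Adding 3 hours: 6 + 3 = 9
Final time: 9:15

Final answer: 9:15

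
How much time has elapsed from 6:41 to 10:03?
From 6:41 to 10:03:
(10 x 60 + 3) - (6 x 60 + 41) = 603 - 401 = 202 minutes
= 3 hours and 22 minutes

Final answer: 3 hours and 22 minutes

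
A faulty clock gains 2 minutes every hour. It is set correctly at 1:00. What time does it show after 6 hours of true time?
For every 60 true minutes, the faulty clock advances 60 + 2 = 62 minutes.
True elapsed: 6 hours = 360 minutes.
Faulty clock advances: 360 x 62/60 = 372 minutes (drift: 12 minutes ahead).
Shown time: 1:00 + 372 minutes = 7:12.

Final answer: 7:12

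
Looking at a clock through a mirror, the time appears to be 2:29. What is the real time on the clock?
Reflection across the vertical (12-6) axis maps a hand at angle A degrees to (360 - A) degrees, which sends a reading of T minutes past 12:00 to (720 - T) minutes past 12:00.
Mirror reads 2:29 = 149 minutes past 12:00.
Actual time: (720 - 149) mod 720 = 571 minutes = 9:31.

Final answer: 9:31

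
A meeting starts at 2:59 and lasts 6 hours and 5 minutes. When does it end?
Starting time: 2:59
Adding 5 minutes to 59 minutes: 59 + 5 = 64 minutes = 1 hour and 4 minutes
Adding 6 hours: 2 + 6 + 1 (carry) = 9
Final time: 9:04

Final answer: 9:04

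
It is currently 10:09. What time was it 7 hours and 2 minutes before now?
Starting time: 10:09 = 609 total minutes past 12:00
Subtracting: 7 hours and 2 minutes = 422 minutes
609 - 422 = 187 minutes
= 3 hours and 7 minutes past 12:00 = 3:07

Final answer: 3:07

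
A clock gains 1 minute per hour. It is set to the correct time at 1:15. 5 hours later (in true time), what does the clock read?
For every 60 true minutes, the faulty clock advances 60 + 1 = 61 minutes.
True elapsed: 5 hours = 300 minutes.
Faulty clock advances: 300 x 61/60 = 305 minutes (drift: 5 minutes ahead).
Shown time: 1:15 + 305 minutes = 6:20.

Final answer: 6:20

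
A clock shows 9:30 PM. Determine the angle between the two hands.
Hour hand position: 9 x 30 + 30 x 0.5 = 285 degrees
Minute hand position: 30 x 6 = 180 degrees
Difference: |285 - 180| = 105 degrees
The angle between the hands is 105 degrees

Final answer: 105 degrees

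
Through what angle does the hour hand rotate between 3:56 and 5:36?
The hour hand moves 0.5 degrees per minute.
Time elapsed: 5:36 - 3:56 = 100 minutes
Angular displacement: 100 x 0.5 = 50 degrees

Final answer: 50 degrees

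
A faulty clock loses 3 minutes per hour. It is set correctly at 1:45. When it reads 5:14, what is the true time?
For every 60 true minutes, the faulty clock advances 57 minutes, so 1 faulty-clock minute corresponds to 60/57 true minutes.
From 1:45 to 5:14 on the faulty dial is 209 minutes.
True elapsed: 209 x 60/57 = 220 minutes = 3 hours and 40 minutes.
True time: 1:45 + 3 hours and 40 minutes = 5:25.

Final answer: 5:25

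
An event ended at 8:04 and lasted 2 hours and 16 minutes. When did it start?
Starting time: 8:04 = 484 total minutes past 12:00
Subtracting: 2 hours and 16 minutes = 136 minutes
484 - 136 = 348 minutes
= 5 hours and 48 minutes past 12:00 = 5:48

Final answer: 5:48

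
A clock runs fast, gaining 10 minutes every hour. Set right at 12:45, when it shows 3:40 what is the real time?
For every 60 true minutes, the faulty clock advances 70 minutes, so 1 faulty-clock minute corresponds to 60/70 true minutes.
From 12:45 to 3:40 on the faulty dial is 175 minutes.
True elapsed: 175 x 60/70 = 150 minutes = 2 hours and 30 minutes.
True time: 12:45 + 2 hours and 30 minutes = 3:15.

Final answer: 3:15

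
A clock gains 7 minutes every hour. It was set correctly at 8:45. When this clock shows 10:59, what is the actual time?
For every 60 true minutes, the faulty clock advances 67 minutes, so 1 faulty-clock minute corresponds to 60/67 true minutes.
From 8:45 to 10:59 on the faulty dial is 134 minutes.
True elapsed: 134 x 60/67 = 120 minutes = 2 hours.
True time: 8:45 + 2 hours = 10:45.

Final answer: 10:45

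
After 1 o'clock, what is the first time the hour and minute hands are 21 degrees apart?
At t minutes past 1:00, the hour hand is at 30 x 1 + 0.5t degrees and the minute hand is at 6t degrees.
The smaller angle between them is 21 degrees when |30H - 5.5t| = 21 or |30H - 5.5t| = 339.
With H = 1, solve 30 x 1 - 5.5t = +/- target for each target:
  t = (30 x 1 - 21) / 5.5 = 1.64
  t = (30 x 1 + 21) / 5.5 = 9.27
  t = (30 x 1 - 339) / 5.5 = -56.18 (outside (0, 60))
  t = (30 x 1 + 339) / 5.5 = 67.09 (outside (0, 60))
Valid solutions in (0, 60): {1.64, 9.27} minutes.
The first occurrence is t = 1.64 minutes.
The hands form a 21-degree angle at 1.64 minutes past 1:00.

Final answer: 1.64 minutes past 1:00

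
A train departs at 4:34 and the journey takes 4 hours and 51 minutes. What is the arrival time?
Starting time: 4:34
Adding 51 minutes to 34 minutes: 34 + 51 = 85 minutes = 1 hour and 25 minutes
Adding 4 hours: 4 + 4 + 1 (carry) = 9
Final time: 9:25

Final answer: 9:25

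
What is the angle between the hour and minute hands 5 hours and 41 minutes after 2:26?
First find the time 5 hours and 41 minutes after 2:26.
Total minutes: 2 x 60 + 26 + 5 x 60 + 41 = 487.
487 mod 720 = 487 minutes = 8:07.
Now compute the angle at 8:07:
Hour hand: 8 x 30 + 7 x 0.5 = 243.5 degrees
Minute hand: 7 x 6 = 42 degrees
Difference: |243.5 - 42| = 201.5 degrees
Smaller angle: 360 - 201.5 = 158.5 degrees

Final answer: 158.5 degrees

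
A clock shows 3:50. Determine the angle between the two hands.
Hour hand position: 3 x 30 + 50 x 0.5 = 115 degrees
Minute hand position: 50 x 6 = 300 degrees
Difference: |115 - 300| = 185 degrees
Since 185 > 180, the smaller angle is 360 - 185 = 175 degrees

Final answer: 175 degrees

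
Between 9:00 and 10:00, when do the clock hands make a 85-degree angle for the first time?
At t minutes past 9:00, the hour hand is at 30 x 9 + 0.5t degrees and the minute hand is at 6t degrees.
The smaller angle between them is 85 degrees when |30H - 5.5t| = 85 or |30H - 5.5t| = 275.
With H = 9, solve 30 x 9 - 5.5t = +/- target for each target:
  t = (30 x 9 - 85) / 5.5 = 33.64
  t = (30 x 9 + 85) / 5.5 = 64.55 (outside (0, 60))
  t = (30 x 9 - 275) / 5.5 = -0.91 (outside (0, 60))
  t = (30 x 9 + 275) / 5.5 = 99.09 (outside (0, 60))
Valid solutions in (0, 60): {33.64} minutes.
The first occurrence is t = 33.64 minutes.
The hands form a 85-degree angle at 33.64 minutes past 9:00.

Final answer: 33.64 minutes past 9:00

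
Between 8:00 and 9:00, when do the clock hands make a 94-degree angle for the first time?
At t minutes past 8:00, the hour hand is at 30 x 8 + 0.5t degrees and the minute hand is at 6t degrees.
The smaller angle between them is 94 degrees when |30H - 5.5t| = 94 or |30H - 5.5t| = 266.
With H = 8, solve 30 x 8 - 5.5t = +/- target for each target:
  t = (30 x 8 - 94) / 5.5 = 26.55
  t = (30 x 8 + 94) / 5.5 = 60.73 (outside (0, 60))
  t = (30 x 8 - 266) / 5.5 = -4.73 (outside (0, 60))
  t = (30 x 8 + 266) / 5.5 = 92 (outside (0, 60))
Valid solutions in (0, 60): {26.55} minutes.
The first occurrence is t = 26.55 minutes.
The hands form a 94-degree angle at 26.55 minutes past 8:00.

Final answer: 26.55 minutes past 8:00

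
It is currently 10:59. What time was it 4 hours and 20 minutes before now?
Starting time: 10:59 = 659 total minutes past 12:00
Subtracting: 4 hours and 20 minutes = 260 minutes
659 - 260 = 399 minutes
= 6 hours and 39 minutes past 12:00 = 6:39

Final answer: 6:39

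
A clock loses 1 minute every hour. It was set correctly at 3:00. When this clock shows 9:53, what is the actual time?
For every 60 true minutes, the faulty clock advances 59 minutes, so 1 faulty-clock minute corresponds to 60/59 true minutes.
From 3:00 to 9:53 on the faulty dial is 413 minutes.
True elapsed: 413 x 60/59 = 420 minutes = 7 hours.
True time: 3:00 + 7 hours = 10:00.

Final answer: 10:00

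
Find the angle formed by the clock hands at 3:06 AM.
Hour hand position: 3 x 30 + 6 x 0.5 = 93 degrees
Minute hand position: 6 x 6 = 36 degrees
Difference: |93 - 36| = 57 degrees
The angle between the hands is 57 degrees

Final answer: 57 degrees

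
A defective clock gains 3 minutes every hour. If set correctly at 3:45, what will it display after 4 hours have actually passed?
For every 60 true minutes, the faulty clock advances 60 + 3 = 63 minutes.
True elapsed: 4 hours = 240 minutes.
Faulty clock advances: 240 x 63/60 = 252 minutes (drift: 12 minutes ahead).
Shown time: 3:45 + 252 minutes = 7:57.

Final answer: 7:57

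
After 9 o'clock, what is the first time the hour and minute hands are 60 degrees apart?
At t minutes past 9:00, the hour hand is at 30 x 9 + 0.5t degrees and the minute hand is at 6t degrees.
The smaller angle between them is 60 degrees when |30H - 5.5t| = 60 or |30H - 5.5t| = 300.
With H = 9, solve 30 x 9 - 5.5t = +/- target for each target:
  t = (30 x 9 - 60) / 5.5 = 38.18
  t = (30 x 9 + 60) / 5.5 = 60 (outside (0, 60))
  t = (30 x 9 - 300) / 5.5 = -5.45 (outside (0, 60))
  t = (30 x 9 + 300) / 5.5 = 103.64 (outside (0, 60))
Valid solutions in (0, 60): {38.18} minutes.
The first occurrence is t = 38.18 minutes.
The hands form a 60-degree angle at 38.18 minutes past 9:00.

Final answer: 38.18 minutes past 9:00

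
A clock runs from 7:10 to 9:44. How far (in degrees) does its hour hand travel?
The hour hand moves 0.5 degrees per minute.
Time elapsed: 9:44 - 7:10 = 154 minutes
Angular displacement: 154 x 0.5 = 77 degrees

Final answer: 77 degrees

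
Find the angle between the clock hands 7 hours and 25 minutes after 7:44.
First find the time 7 hours and 25 minutes after 7:44.
Total minutes: 7 x 60 + 44 + 7 x 60 + 25 = 909.
909 mod 720 = 189 minutes = 3:09.
Now compute the angle at 3:09:
Hour hand: 3 x 30 + 9 x 0.5 = 94.5 degrees
Minute hand: 9 x 6 = 54 degrees
Difference: |94.5 - 54| = 40.5 degrees
The angle is 40.5 degrees

Final answer: 40.5 degrees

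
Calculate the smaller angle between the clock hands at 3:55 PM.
Hour hand position: 3 x 30 + 55 x 0.5 = 117.5 degrees
Minute hand position: 55 x 6 = 330 degrees
Difference: |117.5 - 330| = 212.5 degrees
Since 212.5 > 180, the smaller angle is 360 - 212.5 = 147.5 degrees

Final answer: 147.5 degrees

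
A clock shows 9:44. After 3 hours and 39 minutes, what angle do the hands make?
First find the time 3 hours and 39 minutes after 9:44.
Total minutes: 9 x 60 + 44 + 3 x 60 + 39 = 803.
803 mod 720 = 83 minutes = 1:23.
Now compute the angle at 1:23:
Hour hand: 1 x 30 + 23 x 0.5 = 41.5 degrees
Minute hand: 23 x 6 = 138 degrees
Difference: |41.5 - 138| = 96.5 degrees
The angle is 96.5 degrees

Final answer: 96.5 degrees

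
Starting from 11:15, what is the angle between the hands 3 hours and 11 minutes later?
First find the time 3 hours and 11 minutes after 11:15.
Total minutes: 11 x 60 + 15 + 3 x 60 + 11 = 866.
866 mod 720 = 146 minutes = 2:26.
Now compute the angle at 2:26:
Hour hand: 2 x 30 + 26 x 0.5 = 73 degrees
Minute hand: 26 x 6 = 156 degrees
Difference: |73 - 156| = 83 degrees
The angle is 83 degrees

Final answer: 83 degrees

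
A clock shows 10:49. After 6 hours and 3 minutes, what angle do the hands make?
First find the time 6 hours and 3 minutes after 10:49.
Total minutes: 10 x 60 + 49 + 6 x 60 + 3 = 1012.
1012 mod 720 = 292 minutes = 4:52.
Now compute the angle at 4:52:
Hour hand: 4 x 30 + 52 x 0.5 = 146 degrees
Minute hand: 52 x 6 = 312 degrees
Difference: |146 - 312| = 166 degrees
The angle is 166 degrees

Final answer: 166 degrees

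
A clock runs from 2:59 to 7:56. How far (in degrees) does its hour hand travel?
The hour hand moves 0.5 degrees per minute.
Time elapsed: 7:56 - 2:59 = 297 minutes
Angular displacement: 297 x 0.5 = 148.5 degrees

Final answer: 148.5 degrees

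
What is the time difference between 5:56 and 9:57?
From 5:56 to 9:57:
(9 x 60 + 57) - (5 x 60 + 56) = 597 - 356 = 241 minutes
= 4 hours and 1 minute

Final answer: 4 hours and 1 minute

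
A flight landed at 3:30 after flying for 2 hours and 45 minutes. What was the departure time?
Starting time: 3:30 = 210 total minutes past 12:00
Subtracting: 2 hours and 45 minutes = 165 minutes
210 - 165 = 45 minutes
= 45 minutes past 12:00 = 12:45

Final answer: 12:45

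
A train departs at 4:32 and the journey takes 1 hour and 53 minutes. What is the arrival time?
Starting time: 4:32
Adding 53 minutes to 32 minutes: 32 + 53 = 85 minutes = 1 hour and 25 minutes
Adding 1 hour: 4 + 1 + 1 (carry) = 6
Final time: 6:25

Final answer: 6:25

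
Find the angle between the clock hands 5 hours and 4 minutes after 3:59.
First find the time 5 hours and 4 minutes after 3:59.
Total minutes: 3 x 60 + 59 + 5 x 60 + 4 = 543.
543 mod 720 = 543 minutes = 9:03.
Now compute the angle at 9:03:
Hour hand: 9 x 30 + 3 x 0.5 = 271.5 degrees
Minute hand: 3 x 6 = 18 degrees
Difference: |271.5 - 18| = 253.5 degrees
Smaller angle: 360 - 253.5 = 106.5 degrees

Final answer: 106.5 degrees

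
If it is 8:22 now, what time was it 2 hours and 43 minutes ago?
Starting time: 8:22 = 502 total minutes past 12:00
Subtracting: 2 hours and 43 minutes = 163 minutes
502 - 163 = 339 minutes
= 5 hours and 39 minutes past 12:00 = 5:39

Final answer: 5:39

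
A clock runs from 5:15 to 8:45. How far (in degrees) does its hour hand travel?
The hour hand moves 0.5 degrees per minute.
Time elapsed: 8:45 - 5:15 = 210 minutes
Angular displacement: 210 x 0.5 = 105 degrees

Final answer: 105 degrees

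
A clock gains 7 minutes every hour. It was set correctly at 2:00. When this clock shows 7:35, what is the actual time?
For every 60 true minutes, the faulty clock advances 67 minutes, so 1 faulty-clock minute corresponds to 60/67 true minutes.
From 2:00 to 7:35 on the faulty dial is 335 minutes.
True elapsed: 335 x 60/67 = 300 minutes = 5 hours.
True time: 2:00 + 5 hours = 7:00.

Final answer: 7:00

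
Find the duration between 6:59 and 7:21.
From 6:59 to 7:21:
(7 x 60 + 21) - (6 x 60 + 59) = 441 - 419 = 22 minutes
= 22 minutes

Final answer: 22 minutes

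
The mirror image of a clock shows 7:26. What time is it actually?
Reflection across the vertical (12-6) axis maps a hand at angle A degrees to (360 - A) degrees, which sends a reading of T minutes past 12:00 to (720 - T) minutes past 12:00.
Mirror reads 7:26 = 446 minutes past 12:00.
Actual time: (720 - 446) mod 720 = 274 minutes = 4:34.

Final answer: 4:34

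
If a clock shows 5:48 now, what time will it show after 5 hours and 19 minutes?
Starting time: 5:48
Adding 19 minutes to 48 minutes: 48 + 19 = 67 minutes = 1 hour and 7 minutes
Adding 5 hours: 5 + 5 + 1 (carry) = 11
Final time: 11:07

Final answer: 11:07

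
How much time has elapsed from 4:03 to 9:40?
From 4:03 to 9:40:
(9 x 60 + 40) - (4 x 60 + 3) = 580 - 243 = 337 minutes
= 5 hours and 37 minutes

Final answer: 5 hours and 37 minutes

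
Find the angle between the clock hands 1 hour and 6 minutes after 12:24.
First find the time 1 hour and 6 minutes after 12:24.
Total minutes: 12 x 60 + 24 + 1 x 60 + 6 = 810.
810 mod 720 = 90 minutes = 1:30.
Now compute the angle at 1:30:
Hour hand: 1 x 30 + 30 x 0.5 = 45 degrees
Minute hand: 30 x 6 = 180 degrees
Difference: |45 - 180| = 135 degrees
The angle is 135 degrees

Final answer: 135 degrees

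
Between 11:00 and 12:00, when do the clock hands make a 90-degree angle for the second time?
At t minutes past 11:00, the hour hand is at 30 x 11 + 0.5t degrees and the minute hand is at 6t degrees.
The smaller angle between them is 90 degrees when |30H - 5.5t| = 90 or |30H - 5.5t| = 270.
With H = 11, solve 30 x 11 - 5.5t = +/- target for each target:
  t = (30 x 11 - 90) / 5.5 = 43.64
  t = (30 x 11 + 90) / 5.5 = 76.36 (outside (0, 60))
  t = (30 x 11 - 270) / 5.5 = 10.91
  t = (30 x 11 + 270) / 5.5 = 109.09 (outside (0, 60))
Valid solutions in (0, 60): {10.91, 43.64} minutes.
The second occurrence is t = 43.64 minutes.
The hands form a 90-degree angle at 43.64 minutes past 11:00.

Final answer: 43.64 minutes past 11:00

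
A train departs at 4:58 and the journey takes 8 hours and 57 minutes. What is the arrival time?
Starting time: 4:58
Adding 57 minutes to 58 minutes: 58 + 57 = 115 minutes = 1 hour and 55 minutes
Adding 8 hours: 4 + 8 + 1 (carry) = 13 - 12 = 1
Final time: 1:55

Final answer: 1:55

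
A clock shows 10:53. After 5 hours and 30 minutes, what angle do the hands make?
First find the time 5 hours and 30 minutes after 10:53.
Total minutes: 10 x 60 + 53 + 5 x 60 + 30 = 983.
983 mod 720 = 263 minutes = 4:23.
Now compute the angle at 4:23:
Hour hand: 4 x 30 + 23 x 0.5 = 131.5 degrees
Minute hand: 23 x 6 = 138 degrees
Difference: |131.5 - 138| = 6.5 degrees
The angle is 6.5 degrees

Final answer: 6.5 degrees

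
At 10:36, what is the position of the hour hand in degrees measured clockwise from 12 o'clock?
The hour hand moves 30 degrees per hour and 0.5 degrees per minute.
At 10:36: (10) x 30 + 36 x 0.5 = 300 + 18 = 318 degrees

Final answer: 318 degrees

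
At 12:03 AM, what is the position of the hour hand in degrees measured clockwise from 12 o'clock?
The hour hand moves 30 degrees per hour and 0.5 degrees per minute.
At 12:03: (0) x 30 + 3 x 0.5 = 0 + 1.5 = 1.5 degrees

Final answer: 1.5 degrees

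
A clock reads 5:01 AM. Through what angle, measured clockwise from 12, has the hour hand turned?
The hour hand moves 30 degrees per hour and 0.5 degrees per minute.
At 5:01: (5) x 30 + 1 x 0.5 = 150 + 0.5 = 150.5 degrees

Final answer: 150.5 degrees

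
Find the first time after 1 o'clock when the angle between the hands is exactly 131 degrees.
At t minutes past 1:00, the hour hand is at 30 x 1 + 0.5t degrees and the minute hand is at 6t degrees.
The smaller angle between them is 131 degrees when |30H - 5.5t| = 131 or |30H - 5.5t| = 229.
With H = 1, solve 30 x 1 - 5.5t = +/- target for each target:
  t = (30 x 1 - 131) / 5.5 = -18.36 (outside (0, 60))
  t = (30 x 1 + 131) / 5.5 = 29.27
  t = (30 x 1 - 229) / 5.5 = -36.18 (outside (0, 60))
  t = (30 x 1 + 229) / 5.5 = 47.09
Valid solutions in (0, 60): {29.27, 47.09} minutes.
The first occurrence is t = 29.27 minutes.
The hands form a 131-degree angle at 29.27 minutes past 1:00.

Final answer: 29.27 minutes past 1:00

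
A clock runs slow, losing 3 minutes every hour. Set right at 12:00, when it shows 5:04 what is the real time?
For every 60 true minutes, the faulty clock advances 57 minutes, so 1 faulty-clock minute corresponds to 60/57 true minutes.
From 12:00 to 5:04 on the faulty dial is 304 minutes.
True elapsed: 304 x 60/57 = 320 minutes = 5 hours and 20 minutes.
True time: 12:00 + 5 hours and 20 minutes = 5:20.

Final answer: 5:20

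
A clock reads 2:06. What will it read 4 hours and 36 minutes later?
Starting time: 2:06
Adding 36 minutes to 6 minutes: 6 + 36 = 42 minutes
Adding 4 hours: 2 + 4 = 6
Final time: 6:42

Final answer: 6:42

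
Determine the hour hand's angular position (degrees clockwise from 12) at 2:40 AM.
The hour hand moves 30 degrees per hour and 0.5 degrees per minute.
At 2:40: (2) x 30 + 40 x 0.5 = 60 + 20 = 80 degrees

Final answer: 80 degrees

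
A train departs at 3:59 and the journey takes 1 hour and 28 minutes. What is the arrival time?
Starting time: 3:59
Adding 28 minutes to 59 minutes: 59 + 28 = 87 minutes = 1 hour and 27 minutes
Adding 1 hour: 3 + 1 + 1 (carry) = 5
Final time: 5:27

Final answer: 5:27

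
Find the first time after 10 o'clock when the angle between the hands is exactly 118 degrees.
At t minutes past 10:00, the hour hand is at 30 x 10 + 0.5t degrees and the minute hand is at 6t degrees.
The smaller angle between them is 118 degrees when |30H - 5.5t| = 118 or |30H - 5.5t| = 242.
With H = 10, solve 30 x 10 - 5.5t = +/- target for each target:
  t = (30 x 10 - 118) / 5.5 = 33.09
  t = (30 x 10 + 118) / 5.5 = 76 (outside (0, 60))
  t = (30 x 10 - 242) / 5.5 = 10.55
  t = (30 x 10 + 242) / 5.5 = 98.55 (outside (0, 60))
Valid solutions in (0, 60): {10.55, 33.09} minutes.
The first occurrence is t = 10.55 minutes.
The hands form a 118-degree angle at 10.55 minutes past 10:00.

Final answer: 10.55 minutes past 10:00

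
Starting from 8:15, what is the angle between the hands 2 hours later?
First find the time 2 hours after 8:15.
Total minutes: 8 x 60 + 15 + 2 x 60 + 0 = 615.
615 mod 720 = 615 minutes = 10:15.
Now compute the angle at 10:15:
Hour hand: 10 x 30 + 15 x 0.5 = 307.5 degrees
Minute hand: 15 x 6 = 90 degrees
Difference: |307.5 - 90| = 217.5 degrees
Smaller angle: 360 - 217.5 = 142.5 degrees

Final answer: 142.5 degrees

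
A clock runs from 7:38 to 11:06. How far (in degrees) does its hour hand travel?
The hour hand moves 0.5 degrees per minute.
Time elapsed: 11:06 - 7:38 = 208 minutes
Angular displacement: 208 x 0.5 = 104 degrees

Final answer: 104 degrees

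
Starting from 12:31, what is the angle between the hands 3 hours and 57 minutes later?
First find the time 3 hours and 57 minutes after 12:31.
Total minutes: 12 x 60 + 31 + 3 x 60 + 57 = 988.
988 mod 720 = 268 minutes = 4:28.
Now compute the angle at 4:28:
Hour hand: 4 x 30 + 28 x 0.5 = 134 degrees
Minute hand: 28 x 6 = 168 degrees
Difference: |134 - 168| = 34 degrees
The angle is 34 degrees

Final answer: 34 degrees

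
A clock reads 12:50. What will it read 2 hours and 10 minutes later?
Starting time: 12:50
Adding 10 minutes to 50 minutes: 50 + 10 = 60 minutes = 1 hour
Adding 2 hours: 12 + 2 + 1 (carry) = 15 - 12 = 3
Final time: 3:00

Final answer: 3:00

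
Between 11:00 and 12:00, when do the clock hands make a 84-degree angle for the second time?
At t minutes past 11:00, the hour hand is at 30 x 11 + 0.5t degrees and the minute hand is at 6t degrees.
The smaller angle between them is 84 degrees when |30H - 5.5t| = 84 or |30H - 5.5t| = 276.
With H = 11, solve 30 x 11 - 5.5t = +/- target for each target:
  t = (30 x 11 - 84) / 5.5 = 44.73
  t = (30 x 11 + 84) / 5.5 = 75.27 (outside (0, 60))
  t = (30 x 11 - 276) / 5.5 = 9.82
  t = (30 x 11 + 276) / 5.5 = 110.18 (outside (0, 60))
Valid solutions in (0, 60): {9.82, 44.73} minutes.
The second occurrence is t = 44.73 minutes.
The hands form a 84-degree angle at 44.73 minutes past 11:00.

Final answer: 44.73 minutes past 11:00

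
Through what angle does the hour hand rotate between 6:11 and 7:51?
The hour hand moves 0.5 degrees per minute.
Time elapsed: 7:51 - 6:11 = 100 minutes
Angular displacement: 100 x 0.5 = 50 degrees

Final answer: 50 degrees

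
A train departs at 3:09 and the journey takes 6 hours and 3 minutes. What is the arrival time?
Starting time: 3:09
Adding 3 minutes to 9 minutes: 9 + 3 = 12 minutes
Adding 6 hours: 3 + 6 = 9
Final time: 9:12

Final answer: 9:12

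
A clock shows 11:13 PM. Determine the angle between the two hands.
Hour hand position: 11 x 30 + 13 x 0.5 = 336.5 degrees
Minute hand position: 13 x 6 = 78 degrees
Difference: |336.5 - 78| = 258.5 degrees
Since 258.5 > 180, the smaller angle is 360 - 258.5 = 101.5 degrees

Final answer: 101.5 degrees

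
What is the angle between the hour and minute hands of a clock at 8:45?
Hour hand position: 8 x 30 + 45 x 0.5 = 262.5 degrees
Minute hand position: 45 x 6 = 270 degrees
Difference: |262.5 - 270| = 7.5 degrees
The angle between the hands is 7.5 degrees

Final answer: 7.5 degrees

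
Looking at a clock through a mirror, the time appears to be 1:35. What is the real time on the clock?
Reflection across the vertical (12-6) axis maps a hand at angle A degrees to (360 - A) degrees, which sends a reading of T minutes past 12:00 to (720 - T) minutes past 12:00.
Mirror reads 1:35 = 95 minutes past 12:00.
Actual time: (720 - 95) mod 720 = 625 minutes = 10:25.

Final answer: 10:25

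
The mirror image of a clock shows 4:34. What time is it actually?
Reflection across the vertical (12-6) axis maps a hand at angle A degrees to (360 - A) degrees, which sends a reading of T minutes past 12:00 to (720 - T) minutes past 12:00.
Mirror reads 4:34 = 274 minutes past 12:00.
Actual time: (720 - 274) mod 720 = 446 minutes = 7:26.

Final answer: 7:26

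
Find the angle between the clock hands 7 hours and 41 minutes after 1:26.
First find the time 7 hours and 41 minutes after 1:26.
Total minutes: 1 x 60 + 26 + 7 x 60 + 41 = 547.
547 mod 720 = 547 minutes = 9:07.
Now compute the angle at 9:07:
Hour hand: 9 x 30 + 7 x 0.5 = 273.5 degrees
Minute hand: 7 x 6 = 42 degrees
Difference: |273.5 - 42| = 231.5 degrees
Smaller angle: 360 - 231.5 = 128.5 degrees

Final answer: 128.5 degrees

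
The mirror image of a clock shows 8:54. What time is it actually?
Reflection across the vertical (12-6) axis maps a hand at angle A degrees to (360 - A) degrees, which sends a reading of T minutes past 12:00 to (720 - T) minutes past 12:00.
Mirror reads 8:54 = 534 minutes past 12:00.
Actual time: (720 - 534) mod 720 = 186 minutes = 3:06.

Final answer: 3:06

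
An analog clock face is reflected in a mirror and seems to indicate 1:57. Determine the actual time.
Reflection across the vertical (12-6) axis maps a hand at angle A degrees to (360 - A) degrees, which sends a reading of T minutes past 12:00 to (720 - T) minutes past 12:00.
Mirror reads 1:57 = 117 minutes past 12:00.
Actual time: (720 - 117) mod 720 = 603 minutes = 10:03.

Final answer: 10:03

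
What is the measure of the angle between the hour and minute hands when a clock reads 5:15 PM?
Hour hand position: 5 x 30 + 15 x 0.5 = 157.5 degrees
Minute hand position: 15 x 6 = 90 degrees
Difference: |157.5 - 90| = 67.5 degrees
The angle between the hands is 67.5 degrees

Final answer: 67.5 degrees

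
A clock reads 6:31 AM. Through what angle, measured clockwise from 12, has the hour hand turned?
The hour hand moves 30 degrees per hour and 0.5 degrees per minute.
At 6:31: (6) x 30 + 31 x 0.5 = 180 + 15.5 = 195.5 degrees

Final answer: 195.5 degrees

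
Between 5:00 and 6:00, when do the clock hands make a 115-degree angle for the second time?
At t minutes past 5:00, the hour hand is at 30 x 5 + 0.5t degrees and the minute hand is at 6t degrees.
The smaller angle between them is 115 degrees when |30H - 5.5t| = 115 or |30H - 5.5t| = 245.
With H = 5, solve 30 x 5 - 5.5t = +/- target for each target:
  t = (30 x 5 - 115) / 5.5 = 6.36
  t = (30 x 5 + 115) / 5.5 = 48.18
  t = (30 x 5 - 245) / 5.5 = -17.27 (outside (0, 60))
  t = (30 x 5 + 245) / 5.5 = 71.82 (outside (0, 60))
Valid solutions in (0, 60): {6.36, 48.18} minutes.
The second occurrence is t = 48.18 minutes.
The hands form a 115-degree angle at 48.18 minutes past 5:00.

Final answer: 48.18 minutes past 5:00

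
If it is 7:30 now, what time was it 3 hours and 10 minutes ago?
Starting time: 7:30 = 450 total minutes past 12:00
Subtracting: 3 hours and 10 minutes = 190 minutes
450 - 190 = 260 minutes
= 4 hours and 20 minutes past 12:00 = 4:20

Final answer: 4:20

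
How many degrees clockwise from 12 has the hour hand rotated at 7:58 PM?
The hour hand moves 30 degrees per hour and 0.5 degrees per minute.
At 7:58: (7) x 30 + 58 x 0.5 = 210 + 29 = 239 degrees

Final answer: 239 degrees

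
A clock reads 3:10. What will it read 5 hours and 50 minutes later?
Starting time: 3:10
Adding 50 minutes to 10 minutes: 10 + 50 = 60 minutes = 1 hour
Adding 5 hours: 3 + 5 + 1 (carry) = 9
Final time: 9:00

Final answer: 9:00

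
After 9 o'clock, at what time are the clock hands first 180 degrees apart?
For hands to be 180 degrees apart: |30H - 5.5t| = 180
With H = 9: t = (30 x 9 + 180)/5.5 = 81.82 or t = (30 x 9 - 180)/5.5 = 16.36
First valid solution (0 < t < 60): t = 16.36 minutes
The hands are opposite at 16.36 minutes past 9:00.

Final answer: 16.36 minutes past 9:00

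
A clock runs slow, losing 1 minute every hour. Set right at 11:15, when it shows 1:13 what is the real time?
For every 60 true minutes, the faulty clock advances 59 minutes, so 1 faulty-clock minute corresponds to 60/59 true minutes.
From 11:15 to 1:13 on the faulty dial is 118 minutes.
True elapsed: 118 x 60/59 = 120 minutes = 2 hours.
True time: 11:15 + 2 hours = 1:15.

Final answer: 1:15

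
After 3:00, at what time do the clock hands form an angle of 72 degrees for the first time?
At t minutes past 3:00, the hour hand is at 30 x 3 + 0.5t degrees and the minute hand is at 6t degrees.
The smaller angle between them is 72 degrees when |30H - 5.5t| = 72 or |30H - 5.5t| = 288.
With H = 3, solve 30 x 3 - 5.5t = +/- target for each target:
  t = (30 x 3 - 72) / 5.5 = 3.27
  t = (30 x 3 + 72) / 5.5 = 29.45
  t = (30 x 3 - 288) / 5.5 = -36 (outside (0, 60))
  t = (30 x 3 + 288) / 5.5 = 68.73 (outside (0, 60))
Valid solutions in (0, 60): {3.27, 29.45} minutes.
The first occurrence is t = 3.27 minutes.
The hands form a 72-degree angle at 3.27 minutes past 3:00.

Final answer: 3.27 minutes past 3:00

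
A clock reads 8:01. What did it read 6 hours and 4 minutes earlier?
Starting time: 8:01 = 481 total minutes past 12:00
Subtracting: 6 hours and 4 minutes = 364 minutes
481 - 364 = 117 minutes
= 1 hour and 57 minutes past 12:00 = 1:57

Final answer: 1:57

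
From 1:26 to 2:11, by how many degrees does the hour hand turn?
The hour hand moves 0.5 degrees per minute.
Time elapsed: 2:11 - 1:26 = 45 minutes
Angular displacement: 45 x 0.5 = 22.5 degrees

Final answer: 22.5 degrees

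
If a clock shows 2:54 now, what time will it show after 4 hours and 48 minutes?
Starting time: 2:54
Adding 48 minutes to 54 minutes: 54 + 48 = 102 minutes = 1 hour and 42 minutes
Adding 4 hours: 2 + 4 + 1 (carry) = 7
Final time: 7:42

Final answer: 7:42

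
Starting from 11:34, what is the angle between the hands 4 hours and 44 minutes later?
First find the time 4 hours and 44 minutes after 11:34.
Total minutes: 11 x 60 + 34 + 4 x 60 + 44 = 978.
978 mod 720 = 258 minutes = 4:18.
Now compute the angle at 4:18:
Hour hand: 4 x 30 + 18 x 0.5 = 129 degrees
Minute hand: 18 x 6 = 108 degrees
Difference: |129 - 108| = 21 degrees
The angle is 21 degrees

Final answer: 21 degrees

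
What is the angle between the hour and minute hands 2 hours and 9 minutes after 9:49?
First find the time 2 hours and 9 minutes after 9:49.
Total minutes: 9 x 60 + 49 + 2 x 60 + 9 = 718.
718 mod 720 = 718 minutes = 11:58.
Now compute the angle at 11:58:
Hour hand: 11 x 30 + 58 x 0.5 = 359 degrees
Minute hand: 58 x 6 = 348 degrees
Difference: |359 - 348| = 11 degrees
The angle is 11 degrees

Final answer: 11 degrees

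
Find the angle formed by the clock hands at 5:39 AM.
Hour hand position: 5 x 30 + 39 x 0.5 = 169.5 degrees
Minute hand position: 39 x 6 = 234 degrees
Difference: |169.5 - 234| = 64.5 degrees
The angle between the hands is 64.5 degrees

Final answer: 64.5 degrees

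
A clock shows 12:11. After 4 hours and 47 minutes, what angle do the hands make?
First find the time 4 hours and 47 minutes after 12:11.
Total minutes: 12 x 60 + 11 + 4 x 60 + 47 = 1018.
1018 mod 720 = 298 minutes = 4:58.
Now compute the angle at 4:58:
Hour hand: 4 x 30 + 58 x 0.5 = 149 degrees
Minute hand: 58 x 6 = 348 degrees
Difference: |149 - 348| = 199 degrees
Smaller angle: 360 - 199 = 161 degrees

Final answer: 161 degrees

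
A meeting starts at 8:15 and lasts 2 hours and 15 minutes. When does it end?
Starting time: 8:15
Adding 15 minutes to 15 minutes: 15 + 15 = 30 minutes
Adding 2 hours: 8 + 2 = 10
Final time: 10:30

Final answer: 10:30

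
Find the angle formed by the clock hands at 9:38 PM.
Hour hand position: 9 x 30 + 38 x 0.5 = 289 degrees
Minute hand position: 38 x 6 = 228 degrees
Difference: |289 - 228| = 61 degrees
The angle between the hands is 61 degrees

Final answer: 61 degrees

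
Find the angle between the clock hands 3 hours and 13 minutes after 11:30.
First find the time 3 hours and 13 minutes after 11:30.
Total minutes: 11 x 60 + 30 + 3 x 60 + 13 = 883.
883 mod 720 = 163 minutes = 2:43.
Now compute the angle at 2:43:
Hour hand: 2 x 30 + 43 x 0.5 = 81.5 degrees
Minute hand: 43 x 6 = 258 degrees
Difference: |81.5 - 258| = 176.5 degrees
The angle is 176.5 degrees

Final answer: 176.5 degrees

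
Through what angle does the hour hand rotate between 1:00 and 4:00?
The hour hand moves 0.5 degrees per minute.
Time elapsed: 4:00 - 1:00 = 180 minutes
Angular displacement: 180 x 0.5 = 90 degrees

Final answer: 90 degrees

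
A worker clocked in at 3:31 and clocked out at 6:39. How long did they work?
From 3:31 to 6:39:
(6 x 60 + 39) - (3 x 60 + 31) = 399 - 211 = 188 minutes
= 3 hours and 8 minutes

Final answer: 3 hours and 8 minutes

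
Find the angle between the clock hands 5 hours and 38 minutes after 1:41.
First find the time 5 hours and 38 minutes after 1:41.
Total minutes: 1 x 60 + 41 + 5 x 60 + 38 = 439.
439 mod 720 = 439 minutes = 7:19.
Now compute the angle at 7:19:
Hour hand: 7 x 30 + 19 x 0.5 = 219.5 degrees
Minute hand: 19 x 6 = 114 degrees
Difference: |219.5 - 114| = 105.5 degrees
The angle is 105.5 degrees

Final answer: 105.5 degrees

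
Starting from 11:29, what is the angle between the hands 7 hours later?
First find the time 7 hours after 11:29.
Total minutes: 11 x 60 + 29 + 7 x 60 + 0 = 1109.
1109 mod 720 = 389 minutes = 6:29.
Now compute the angle at 6:29:
Hour hand: 6 x 30 + 29 x 0.5 = 194.5 degrees
Minute hand: 29 x 6 = 174 degrees
Difference: |194.5 - 174| = 20.5 degrees
The angle is 20.5 degrees

Final answer: 20.5 degrees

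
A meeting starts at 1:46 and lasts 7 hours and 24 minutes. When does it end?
Starting time: 1:46
Adding 24 minutes to 46 minutes: 46 + 24 = 70 minutes = 1 hour and 10 minutes
Adding 7 hours: 1 + 7 + 1 (carry) = 9
Final time: 9:10

Final answer: 9:10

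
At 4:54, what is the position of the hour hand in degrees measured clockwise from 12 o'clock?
The hour hand moves 30 degrees per hour and 0.5 degrees per minute.
At 4:54: (4) x 30 + 54 x 0.5 = 120 + 27 = 147 degrees

Final answer: 147 degrees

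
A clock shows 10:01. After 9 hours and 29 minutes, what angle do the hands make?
First find the time 9 hours and 29 minutes after 10:01.
Total minutes: 10 x 60 + 1 + 9 x 60 + 29 = 1170.
1170 mod 720 = 450 minutes = 7:30.
Now compute the angle at 7:30:
Hour hand: 7 x 30 + 30 x 0.5 = 225 degrees
Minute hand: 30 x 6 = 180 degrees
Difference: |225 - 180| = 45 degrees
The angle is 45 degrees

Final answer: 45 degrees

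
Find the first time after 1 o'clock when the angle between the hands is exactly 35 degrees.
At t minutes past 1:00, the hour hand is at 30 x 1 + 0.5t degrees and the minute hand is at 6t degrees.
The smaller angle between them is 35 degrees when |30H - 5.5t| = 35 or |30H - 5.5t| = 325.
With H = 1, solve 30 x 1 - 5.5t = +/- target for each target:
  t = (30 x 1 - 35) / 5.5 = -0.91 (outside (0, 60))
  t = (30 x 1 + 35) / 5.5 = 11.82
  t = (30 x 1 - 325) / 5.5 = -53.64 (outside (0, 60))
  t = (30 x 1 + 325) / 5.5 = 64.55 (outside (0, 60))
Valid solutions in (0, 60): {11.82} minutes.
The first occurrence is t = 11.82 minutes.
The hands form a 35-degree angle at 11.82 minutes past 1:00.

Final answer: 11.82 minutes past 1:00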